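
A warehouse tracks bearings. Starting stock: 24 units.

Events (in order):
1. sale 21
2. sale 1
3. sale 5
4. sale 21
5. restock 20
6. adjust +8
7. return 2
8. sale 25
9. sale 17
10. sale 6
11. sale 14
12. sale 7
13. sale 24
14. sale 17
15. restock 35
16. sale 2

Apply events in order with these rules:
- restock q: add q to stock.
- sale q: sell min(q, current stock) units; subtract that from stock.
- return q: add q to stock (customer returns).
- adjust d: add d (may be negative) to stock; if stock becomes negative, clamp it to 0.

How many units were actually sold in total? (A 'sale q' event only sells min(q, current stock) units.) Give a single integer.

Answer: 56

Derivation:
Processing events:
Start: stock = 24
  Event 1 (sale 21): sell min(21,24)=21. stock: 24 - 21 = 3. total_sold = 21
  Event 2 (sale 1): sell min(1,3)=1. stock: 3 - 1 = 2. total_sold = 22
  Event 3 (sale 5): sell min(5,2)=2. stock: 2 - 2 = 0. total_sold = 24
  Event 4 (sale 21): sell min(21,0)=0. stock: 0 - 0 = 0. total_sold = 24
  Event 5 (restock 20): 0 + 20 = 20
  Event 6 (adjust +8): 20 + 8 = 28
  Event 7 (return 2): 28 + 2 = 30
  Event 8 (sale 25): sell min(25,30)=25. stock: 30 - 25 = 5. total_sold = 49
  Event 9 (sale 17): sell min(17,5)=5. stock: 5 - 5 = 0. total_sold = 54
  Event 10 (sale 6): sell min(6,0)=0. stock: 0 - 0 = 0. total_sold = 54
  Event 11 (sale 14): sell min(14,0)=0. stock: 0 - 0 = 0. total_sold = 54
  Event 12 (sale 7): sell min(7,0)=0. stock: 0 - 0 = 0. total_sold = 54
  Event 13 (sale 24): sell min(24,0)=0. stock: 0 - 0 = 0. total_sold = 54
  Event 14 (sale 17): sell min(17,0)=0. stock: 0 - 0 = 0. total_sold = 54
  Event 15 (restock 35): 0 + 35 = 35
  Event 16 (sale 2): sell min(2,35)=2. stock: 35 - 2 = 33. total_sold = 56
Final: stock = 33, total_sold = 56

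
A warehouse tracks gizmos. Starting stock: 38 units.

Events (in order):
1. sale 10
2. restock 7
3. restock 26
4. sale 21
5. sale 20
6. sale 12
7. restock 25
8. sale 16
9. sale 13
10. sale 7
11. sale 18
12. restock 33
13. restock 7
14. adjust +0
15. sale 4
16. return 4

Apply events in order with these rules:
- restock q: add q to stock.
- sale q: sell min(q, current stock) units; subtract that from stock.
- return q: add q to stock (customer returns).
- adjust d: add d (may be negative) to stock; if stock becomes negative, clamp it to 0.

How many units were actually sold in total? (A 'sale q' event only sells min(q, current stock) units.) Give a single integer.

Answer: 100

Derivation:
Processing events:
Start: stock = 38
  Event 1 (sale 10): sell min(10,38)=10. stock: 38 - 10 = 28. total_sold = 10
  Event 2 (restock 7): 28 + 7 = 35
  Event 3 (restock 26): 35 + 26 = 61
  Event 4 (sale 21): sell min(21,61)=21. stock: 61 - 21 = 40. total_sold = 31
  Event 5 (sale 20): sell min(20,40)=20. stock: 40 - 20 = 20. total_sold = 51
  Event 6 (sale 12): sell min(12,20)=12. stock: 20 - 12 = 8. total_sold = 63
  Event 7 (restock 25): 8 + 25 = 33
  Event 8 (sale 16): sell min(16,33)=16. stock: 33 - 16 = 17. total_sold = 79
  Event 9 (sale 13): sell min(13,17)=13. stock: 17 - 13 = 4. total_sold = 92
  Event 10 (sale 7): sell min(7,4)=4. stock: 4 - 4 = 0. total_sold = 96
  Event 11 (sale 18): sell min(18,0)=0. stock: 0 - 0 = 0. total_sold = 96
  Event 12 (restock 33): 0 + 33 = 33
  Event 13 (restock 7): 33 + 7 = 40
  Event 14 (adjust +0): 40 + 0 = 40
  Event 15 (sale 4): sell min(4,40)=4. stock: 40 - 4 = 36. total_sold = 100
  Event 16 (return 4): 36 + 4 = 40
Final: stock = 40, total_sold = 100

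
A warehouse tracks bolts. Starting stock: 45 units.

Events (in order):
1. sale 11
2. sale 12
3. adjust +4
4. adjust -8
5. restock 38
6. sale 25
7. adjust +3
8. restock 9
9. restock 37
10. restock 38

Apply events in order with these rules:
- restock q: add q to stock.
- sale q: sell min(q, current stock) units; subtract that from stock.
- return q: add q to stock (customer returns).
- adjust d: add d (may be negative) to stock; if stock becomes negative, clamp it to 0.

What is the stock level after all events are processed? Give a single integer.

Answer: 118

Derivation:
Processing events:
Start: stock = 45
  Event 1 (sale 11): sell min(11,45)=11. stock: 45 - 11 = 34. total_sold = 11
  Event 2 (sale 12): sell min(12,34)=12. stock: 34 - 12 = 22. total_sold = 23
  Event 3 (adjust +4): 22 + 4 = 26
  Event 4 (adjust -8): 26 + -8 = 18
  Event 5 (restock 38): 18 + 38 = 56
  Event 6 (sale 25): sell min(25,56)=25. stock: 56 - 25 = 31. total_sold = 48
  Event 7 (adjust +3): 31 + 3 = 34
  Event 8 (restock 9): 34 + 9 = 43
  Event 9 (restock 37): 43 + 37 = 80
  Event 10 (restock 38): 80 + 38 = 118
Final: stock = 118, total_sold = 48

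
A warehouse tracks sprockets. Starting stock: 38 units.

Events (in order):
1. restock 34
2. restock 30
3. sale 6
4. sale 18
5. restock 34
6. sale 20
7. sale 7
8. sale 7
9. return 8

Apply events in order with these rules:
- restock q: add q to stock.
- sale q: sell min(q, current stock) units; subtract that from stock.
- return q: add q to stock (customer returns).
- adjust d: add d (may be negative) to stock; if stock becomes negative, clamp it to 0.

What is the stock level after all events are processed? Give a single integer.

Processing events:
Start: stock = 38
  Event 1 (restock 34): 38 + 34 = 72
  Event 2 (restock 30): 72 + 30 = 102
  Event 3 (sale 6): sell min(6,102)=6. stock: 102 - 6 = 96. total_sold = 6
  Event 4 (sale 18): sell min(18,96)=18. stock: 96 - 18 = 78. total_sold = 24
  Event 5 (restock 34): 78 + 34 = 112
  Event 6 (sale 20): sell min(20,112)=20. stock: 112 - 20 = 92. total_sold = 44
  Event 7 (sale 7): sell min(7,92)=7. stock: 92 - 7 = 85. total_sold = 51
  Event 8 (sale 7): sell min(7,85)=7. stock: 85 - 7 = 78. total_sold = 58
  Event 9 (return 8): 78 + 8 = 86
Final: stock = 86, total_sold = 58

Answer: 86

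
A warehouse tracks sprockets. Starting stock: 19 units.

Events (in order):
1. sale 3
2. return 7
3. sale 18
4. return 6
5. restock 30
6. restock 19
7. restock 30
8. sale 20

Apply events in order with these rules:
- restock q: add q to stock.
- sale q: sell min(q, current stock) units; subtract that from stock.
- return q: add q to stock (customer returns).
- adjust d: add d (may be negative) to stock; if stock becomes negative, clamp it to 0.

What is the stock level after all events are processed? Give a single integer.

Processing events:
Start: stock = 19
  Event 1 (sale 3): sell min(3,19)=3. stock: 19 - 3 = 16. total_sold = 3
  Event 2 (return 7): 16 + 7 = 23
  Event 3 (sale 18): sell min(18,23)=18. stock: 23 - 18 = 5. total_sold = 21
  Event 4 (return 6): 5 + 6 = 11
  Event 5 (restock 30): 11 + 30 = 41
  Event 6 (restock 19): 41 + 19 = 60
  Event 7 (restock 30): 60 + 30 = 90
  Event 8 (sale 20): sell min(20,90)=20. stock: 90 - 20 = 70. total_sold = 41
Final: stock = 70, total_sold = 41

Answer: 70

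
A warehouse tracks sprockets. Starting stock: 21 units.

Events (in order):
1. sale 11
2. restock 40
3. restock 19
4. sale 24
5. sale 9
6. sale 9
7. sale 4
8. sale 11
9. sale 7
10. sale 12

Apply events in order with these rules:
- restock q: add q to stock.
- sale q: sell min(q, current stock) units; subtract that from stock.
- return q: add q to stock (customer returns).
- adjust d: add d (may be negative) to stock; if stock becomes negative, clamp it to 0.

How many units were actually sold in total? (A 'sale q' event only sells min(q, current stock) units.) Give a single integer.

Answer: 80

Derivation:
Processing events:
Start: stock = 21
  Event 1 (sale 11): sell min(11,21)=11. stock: 21 - 11 = 10. total_sold = 11
  Event 2 (restock 40): 10 + 40 = 50
  Event 3 (restock 19): 50 + 19 = 69
  Event 4 (sale 24): sell min(24,69)=24. stock: 69 - 24 = 45. total_sold = 35
  Event 5 (sale 9): sell min(9,45)=9. stock: 45 - 9 = 36. total_sold = 44
  Event 6 (sale 9): sell min(9,36)=9. stock: 36 - 9 = 27. total_sold = 53
  Event 7 (sale 4): sell min(4,27)=4. stock: 27 - 4 = 23. total_sold = 57
  Event 8 (sale 11): sell min(11,23)=11. stock: 23 - 11 = 12. total_sold = 68
  Event 9 (sale 7): sell min(7,12)=7. stock: 12 - 7 = 5. total_sold = 75
  Event 10 (sale 12): sell min(12,5)=5. stock: 5 - 5 = 0. total_sold = 80
Final: stock = 0, total_sold = 80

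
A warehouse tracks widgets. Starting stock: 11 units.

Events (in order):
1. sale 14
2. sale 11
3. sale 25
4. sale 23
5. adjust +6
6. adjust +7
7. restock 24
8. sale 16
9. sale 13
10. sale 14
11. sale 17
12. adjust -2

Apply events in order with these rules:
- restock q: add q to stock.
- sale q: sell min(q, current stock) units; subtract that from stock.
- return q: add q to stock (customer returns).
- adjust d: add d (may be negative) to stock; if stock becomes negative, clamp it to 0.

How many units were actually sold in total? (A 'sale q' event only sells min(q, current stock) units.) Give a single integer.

Processing events:
Start: stock = 11
  Event 1 (sale 14): sell min(14,11)=11. stock: 11 - 11 = 0. total_sold = 11
  Event 2 (sale 11): sell min(11,0)=0. stock: 0 - 0 = 0. total_sold = 11
  Event 3 (sale 25): sell min(25,0)=0. stock: 0 - 0 = 0. total_sold = 11
  Event 4 (sale 23): sell min(23,0)=0. stock: 0 - 0 = 0. total_sold = 11
  Event 5 (adjust +6): 0 + 6 = 6
  Event 6 (adjust +7): 6 + 7 = 13
  Event 7 (restock 24): 13 + 24 = 37
  Event 8 (sale 16): sell min(16,37)=16. stock: 37 - 16 = 21. total_sold = 27
  Event 9 (sale 13): sell min(13,21)=13. stock: 21 - 13 = 8. total_sold = 40
  Event 10 (sale 14): sell min(14,8)=8. stock: 8 - 8 = 0. total_sold = 48
  Event 11 (sale 17): sell min(17,0)=0. stock: 0 - 0 = 0. total_sold = 48
  Event 12 (adjust -2): 0 + -2 = 0 (clamped to 0)
Final: stock = 0, total_sold = 48

Answer: 48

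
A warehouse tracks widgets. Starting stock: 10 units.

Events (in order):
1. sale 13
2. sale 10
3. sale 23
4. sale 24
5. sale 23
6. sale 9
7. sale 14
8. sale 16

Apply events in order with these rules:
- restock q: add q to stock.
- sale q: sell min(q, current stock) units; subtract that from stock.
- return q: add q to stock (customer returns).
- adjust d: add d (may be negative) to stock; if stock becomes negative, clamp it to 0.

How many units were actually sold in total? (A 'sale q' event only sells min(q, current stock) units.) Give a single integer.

Processing events:
Start: stock = 10
  Event 1 (sale 13): sell min(13,10)=10. stock: 10 - 10 = 0. total_sold = 10
  Event 2 (sale 10): sell min(10,0)=0. stock: 0 - 0 = 0. total_sold = 10
  Event 3 (sale 23): sell min(23,0)=0. stock: 0 - 0 = 0. total_sold = 10
  Event 4 (sale 24): sell min(24,0)=0. stock: 0 - 0 = 0. total_sold = 10
  Event 5 (sale 23): sell min(23,0)=0. stock: 0 - 0 = 0. total_sold = 10
  Event 6 (sale 9): sell min(9,0)=0. stock: 0 - 0 = 0. total_sold = 10
  Event 7 (sale 14): sell min(14,0)=0. stock: 0 - 0 = 0. total_sold = 10
  Event 8 (sale 16): sell min(16,0)=0. stock: 0 - 0 = 0. total_sold = 10
Final: stock = 0, total_sold = 10

Answer: 10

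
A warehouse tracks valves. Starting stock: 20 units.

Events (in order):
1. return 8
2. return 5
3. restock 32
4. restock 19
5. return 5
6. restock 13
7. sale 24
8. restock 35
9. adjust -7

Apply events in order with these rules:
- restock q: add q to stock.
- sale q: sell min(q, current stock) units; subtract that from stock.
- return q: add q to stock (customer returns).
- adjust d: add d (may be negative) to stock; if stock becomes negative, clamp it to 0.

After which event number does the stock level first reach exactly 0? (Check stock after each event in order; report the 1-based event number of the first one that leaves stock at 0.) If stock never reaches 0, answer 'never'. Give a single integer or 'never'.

Answer: never

Derivation:
Processing events:
Start: stock = 20
  Event 1 (return 8): 20 + 8 = 28
  Event 2 (return 5): 28 + 5 = 33
  Event 3 (restock 32): 33 + 32 = 65
  Event 4 (restock 19): 65 + 19 = 84
  Event 5 (return 5): 84 + 5 = 89
  Event 6 (restock 13): 89 + 13 = 102
  Event 7 (sale 24): sell min(24,102)=24. stock: 102 - 24 = 78. total_sold = 24
  Event 8 (restock 35): 78 + 35 = 113
  Event 9 (adjust -7): 113 + -7 = 106
Final: stock = 106, total_sold = 24

Stock never reaches 0.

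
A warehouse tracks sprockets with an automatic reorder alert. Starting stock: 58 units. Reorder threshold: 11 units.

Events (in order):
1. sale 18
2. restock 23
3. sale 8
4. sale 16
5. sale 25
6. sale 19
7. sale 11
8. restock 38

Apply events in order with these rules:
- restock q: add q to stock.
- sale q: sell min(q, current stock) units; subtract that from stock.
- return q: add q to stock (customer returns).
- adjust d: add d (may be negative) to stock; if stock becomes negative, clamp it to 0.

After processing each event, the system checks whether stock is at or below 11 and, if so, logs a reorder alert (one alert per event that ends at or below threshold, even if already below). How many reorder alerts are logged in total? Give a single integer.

Answer: 2

Derivation:
Processing events:
Start: stock = 58
  Event 1 (sale 18): sell min(18,58)=18. stock: 58 - 18 = 40. total_sold = 18
  Event 2 (restock 23): 40 + 23 = 63
  Event 3 (sale 8): sell min(8,63)=8. stock: 63 - 8 = 55. total_sold = 26
  Event 4 (sale 16): sell min(16,55)=16. stock: 55 - 16 = 39. total_sold = 42
  Event 5 (sale 25): sell min(25,39)=25. stock: 39 - 25 = 14. total_sold = 67
  Event 6 (sale 19): sell min(19,14)=14. stock: 14 - 14 = 0. total_sold = 81
  Event 7 (sale 11): sell min(11,0)=0. stock: 0 - 0 = 0. total_sold = 81
  Event 8 (restock 38): 0 + 38 = 38
Final: stock = 38, total_sold = 81

Checking against threshold 11:
  After event 1: stock=40 > 11
  After event 2: stock=63 > 11
  After event 3: stock=55 > 11
  After event 4: stock=39 > 11
  After event 5: stock=14 > 11
  After event 6: stock=0 <= 11 -> ALERT
  After event 7: stock=0 <= 11 -> ALERT
  After event 8: stock=38 > 11
Alert events: [6, 7]. Count = 2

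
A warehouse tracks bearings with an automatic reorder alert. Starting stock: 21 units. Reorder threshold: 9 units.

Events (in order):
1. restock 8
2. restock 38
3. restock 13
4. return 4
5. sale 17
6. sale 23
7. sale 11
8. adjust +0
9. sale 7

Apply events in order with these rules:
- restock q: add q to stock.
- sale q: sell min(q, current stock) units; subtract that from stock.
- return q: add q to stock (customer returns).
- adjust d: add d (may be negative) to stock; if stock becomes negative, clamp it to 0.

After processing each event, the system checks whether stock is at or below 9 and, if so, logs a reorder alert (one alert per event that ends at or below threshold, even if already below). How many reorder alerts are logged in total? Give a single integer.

Answer: 0

Derivation:
Processing events:
Start: stock = 21
  Event 1 (restock 8): 21 + 8 = 29
  Event 2 (restock 38): 29 + 38 = 67
  Event 3 (restock 13): 67 + 13 = 80
  Event 4 (return 4): 80 + 4 = 84
  Event 5 (sale 17): sell min(17,84)=17. stock: 84 - 17 = 67. total_sold = 17
  Event 6 (sale 23): sell min(23,67)=23. stock: 67 - 23 = 44. total_sold = 40
  Event 7 (sale 11): sell min(11,44)=11. stock: 44 - 11 = 33. total_sold = 51
  Event 8 (adjust +0): 33 + 0 = 33
  Event 9 (sale 7): sell min(7,33)=7. stock: 33 - 7 = 26. total_sold = 58
Final: stock = 26, total_sold = 58

Checking against threshold 9:
  After event 1: stock=29 > 9
  After event 2: stock=67 > 9
  After event 3: stock=80 > 9
  After event 4: stock=84 > 9
  After event 5: stock=67 > 9
  After event 6: stock=44 > 9
  After event 7: stock=33 > 9
  After event 8: stock=33 > 9
  After event 9: stock=26 > 9
Alert events: []. Count = 0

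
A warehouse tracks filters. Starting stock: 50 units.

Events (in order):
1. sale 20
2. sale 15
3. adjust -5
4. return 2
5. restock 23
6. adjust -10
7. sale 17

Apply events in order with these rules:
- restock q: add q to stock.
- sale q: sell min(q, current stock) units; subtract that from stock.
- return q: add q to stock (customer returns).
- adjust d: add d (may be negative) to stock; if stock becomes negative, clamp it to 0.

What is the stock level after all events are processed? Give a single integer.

Answer: 8

Derivation:
Processing events:
Start: stock = 50
  Event 1 (sale 20): sell min(20,50)=20. stock: 50 - 20 = 30. total_sold = 20
  Event 2 (sale 15): sell min(15,30)=15. stock: 30 - 15 = 15. total_sold = 35
  Event 3 (adjust -5): 15 + -5 = 10
  Event 4 (return 2): 10 + 2 = 12
  Event 5 (restock 23): 12 + 23 = 35
  Event 6 (adjust -10): 35 + -10 = 25
  Event 7 (sale 17): sell min(17,25)=17. stock: 25 - 17 = 8. total_sold = 52
Final: stock = 8, total_sold = 52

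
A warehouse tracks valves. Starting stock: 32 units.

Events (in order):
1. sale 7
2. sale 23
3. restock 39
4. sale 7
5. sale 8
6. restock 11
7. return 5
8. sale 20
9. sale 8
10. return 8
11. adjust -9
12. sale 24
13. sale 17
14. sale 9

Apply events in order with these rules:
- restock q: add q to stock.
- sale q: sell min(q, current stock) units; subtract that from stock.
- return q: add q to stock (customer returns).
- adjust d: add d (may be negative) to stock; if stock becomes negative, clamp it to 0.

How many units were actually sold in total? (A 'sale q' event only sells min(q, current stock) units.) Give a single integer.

Answer: 86

Derivation:
Processing events:
Start: stock = 32
  Event 1 (sale 7): sell min(7,32)=7. stock: 32 - 7 = 25. total_sold = 7
  Event 2 (sale 23): sell min(23,25)=23. stock: 25 - 23 = 2. total_sold = 30
  Event 3 (restock 39): 2 + 39 = 41
  Event 4 (sale 7): sell min(7,41)=7. stock: 41 - 7 = 34. total_sold = 37
  Event 5 (sale 8): sell min(8,34)=8. stock: 34 - 8 = 26. total_sold = 45
  Event 6 (restock 11): 26 + 11 = 37
  Event 7 (return 5): 37 + 5 = 42
  Event 8 (sale 20): sell min(20,42)=20. stock: 42 - 20 = 22. total_sold = 65
  Event 9 (sale 8): sell min(8,22)=8. stock: 22 - 8 = 14. total_sold = 73
  Event 10 (return 8): 14 + 8 = 22
  Event 11 (adjust -9): 22 + -9 = 13
  Event 12 (sale 24): sell min(24,13)=13. stock: 13 - 13 = 0. total_sold = 86
  Event 13 (sale 17): sell min(17,0)=0. stock: 0 - 0 = 0. total_sold = 86
  Event 14 (sale 9): sell min(9,0)=0. stock: 0 - 0 = 0. total_sold = 86
Final: stock = 0, total_sold = 86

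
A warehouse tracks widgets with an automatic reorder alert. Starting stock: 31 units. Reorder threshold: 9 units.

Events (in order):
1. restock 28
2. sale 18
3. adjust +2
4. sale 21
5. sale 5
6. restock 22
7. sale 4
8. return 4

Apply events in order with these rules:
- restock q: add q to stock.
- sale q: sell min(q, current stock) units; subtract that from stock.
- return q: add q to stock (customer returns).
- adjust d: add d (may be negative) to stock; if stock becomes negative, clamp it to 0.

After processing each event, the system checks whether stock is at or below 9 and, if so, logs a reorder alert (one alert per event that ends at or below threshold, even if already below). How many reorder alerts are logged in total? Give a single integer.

Answer: 0

Derivation:
Processing events:
Start: stock = 31
  Event 1 (restock 28): 31 + 28 = 59
  Event 2 (sale 18): sell min(18,59)=18. stock: 59 - 18 = 41. total_sold = 18
  Event 3 (adjust +2): 41 + 2 = 43
  Event 4 (sale 21): sell min(21,43)=21. stock: 43 - 21 = 22. total_sold = 39
  Event 5 (sale 5): sell min(5,22)=5. stock: 22 - 5 = 17. total_sold = 44
  Event 6 (restock 22): 17 + 22 = 39
  Event 7 (sale 4): sell min(4,39)=4. stock: 39 - 4 = 35. total_sold = 48
  Event 8 (return 4): 35 + 4 = 39
Final: stock = 39, total_sold = 48

Checking against threshold 9:
  After event 1: stock=59 > 9
  After event 2: stock=41 > 9
  After event 3: stock=43 > 9
  After event 4: stock=22 > 9
  After event 5: stock=17 > 9
  After event 6: stock=39 > 9
  After event 7: stock=35 > 9
  After event 8: stock=39 > 9
Alert events: []. Count = 0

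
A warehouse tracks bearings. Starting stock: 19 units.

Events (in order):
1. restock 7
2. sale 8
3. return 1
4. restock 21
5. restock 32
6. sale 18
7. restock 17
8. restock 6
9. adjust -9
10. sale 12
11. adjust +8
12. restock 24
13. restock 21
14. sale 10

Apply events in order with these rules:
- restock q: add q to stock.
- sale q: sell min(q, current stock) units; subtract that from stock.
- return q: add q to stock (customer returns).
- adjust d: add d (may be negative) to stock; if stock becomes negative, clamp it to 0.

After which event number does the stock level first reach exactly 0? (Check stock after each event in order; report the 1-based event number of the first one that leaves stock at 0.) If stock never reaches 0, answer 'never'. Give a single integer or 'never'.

Answer: never

Derivation:
Processing events:
Start: stock = 19
  Event 1 (restock 7): 19 + 7 = 26
  Event 2 (sale 8): sell min(8,26)=8. stock: 26 - 8 = 18. total_sold = 8
  Event 3 (return 1): 18 + 1 = 19
  Event 4 (restock 21): 19 + 21 = 40
  Event 5 (restock 32): 40 + 32 = 72
  Event 6 (sale 18): sell min(18,72)=18. stock: 72 - 18 = 54. total_sold = 26
  Event 7 (restock 17): 54 + 17 = 71
  Event 8 (restock 6): 71 + 6 = 77
  Event 9 (adjust -9): 77 + -9 = 68
  Event 10 (sale 12): sell min(12,68)=12. stock: 68 - 12 = 56. total_sold = 38
  Event 11 (adjust +8): 56 + 8 = 64
  Event 12 (restock 24): 64 + 24 = 88
  Event 13 (restock 21): 88 + 21 = 109
  Event 14 (sale 10): sell min(10,109)=10. stock: 109 - 10 = 99. total_sold = 48
Final: stock = 99, total_sold = 48

Stock never reaches 0.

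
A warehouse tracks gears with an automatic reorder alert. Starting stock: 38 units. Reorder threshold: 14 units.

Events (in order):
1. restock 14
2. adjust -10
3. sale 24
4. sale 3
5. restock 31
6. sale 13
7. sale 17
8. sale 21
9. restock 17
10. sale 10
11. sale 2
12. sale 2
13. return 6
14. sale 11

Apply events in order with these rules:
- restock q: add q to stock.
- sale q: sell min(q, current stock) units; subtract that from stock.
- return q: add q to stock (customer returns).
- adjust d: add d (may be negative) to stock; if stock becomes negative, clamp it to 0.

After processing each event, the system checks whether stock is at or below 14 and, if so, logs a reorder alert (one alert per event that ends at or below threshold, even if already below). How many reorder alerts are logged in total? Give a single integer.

Answer: 6

Derivation:
Processing events:
Start: stock = 38
  Event 1 (restock 14): 38 + 14 = 52
  Event 2 (adjust -10): 52 + -10 = 42
  Event 3 (sale 24): sell min(24,42)=24. stock: 42 - 24 = 18. total_sold = 24
  Event 4 (sale 3): sell min(3,18)=3. stock: 18 - 3 = 15. total_sold = 27
  Event 5 (restock 31): 15 + 31 = 46
  Event 6 (sale 13): sell min(13,46)=13. stock: 46 - 13 = 33. total_sold = 40
  Event 7 (sale 17): sell min(17,33)=17. stock: 33 - 17 = 16. total_sold = 57
  Event 8 (sale 21): sell min(21,16)=16. stock: 16 - 16 = 0. total_sold = 73
  Event 9 (restock 17): 0 + 17 = 17
  Event 10 (sale 10): sell min(10,17)=10. stock: 17 - 10 = 7. total_sold = 83
  Event 11 (sale 2): sell min(2,7)=2. stock: 7 - 2 = 5. total_sold = 85
  Event 12 (sale 2): sell min(2,5)=2. stock: 5 - 2 = 3. total_sold = 87
  Event 13 (return 6): 3 + 6 = 9
  Event 14 (sale 11): sell min(11,9)=9. stock: 9 - 9 = 0. total_sold = 96
Final: stock = 0, total_sold = 96

Checking against threshold 14:
  After event 1: stock=52 > 14
  After event 2: stock=42 > 14
  After event 3: stock=18 > 14
  After event 4: stock=15 > 14
  After event 5: stock=46 > 14
  After event 6: stock=33 > 14
  After event 7: stock=16 > 14
  After event 8: stock=0 <= 14 -> ALERT
  After event 9: stock=17 > 14
  After event 10: stock=7 <= 14 -> ALERT
  After event 11: stock=5 <= 14 -> ALERT
  After event 12: stock=3 <= 14 -> ALERT
  After event 13: stock=9 <= 14 -> ALERT
  After event 14: stock=0 <= 14 -> ALERT
Alert events: [8, 10, 11, 12, 13, 14]. Count = 6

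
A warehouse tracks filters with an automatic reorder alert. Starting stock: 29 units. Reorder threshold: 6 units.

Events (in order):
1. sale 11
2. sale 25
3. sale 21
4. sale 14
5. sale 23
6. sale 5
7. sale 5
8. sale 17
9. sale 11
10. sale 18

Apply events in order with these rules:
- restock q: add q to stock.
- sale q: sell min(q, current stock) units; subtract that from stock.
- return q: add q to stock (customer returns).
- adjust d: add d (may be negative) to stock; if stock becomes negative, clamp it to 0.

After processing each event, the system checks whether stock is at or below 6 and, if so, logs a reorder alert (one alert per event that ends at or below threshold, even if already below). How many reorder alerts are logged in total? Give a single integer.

Processing events:
Start: stock = 29
  Event 1 (sale 11): sell min(11,29)=11. stock: 29 - 11 = 18. total_sold = 11
  Event 2 (sale 25): sell min(25,18)=18. stock: 18 - 18 = 0. total_sold = 29
  Event 3 (sale 21): sell min(21,0)=0. stock: 0 - 0 = 0. total_sold = 29
  Event 4 (sale 14): sell min(14,0)=0. stock: 0 - 0 = 0. total_sold = 29
  Event 5 (sale 23): sell min(23,0)=0. stock: 0 - 0 = 0. total_sold = 29
  Event 6 (sale 5): sell min(5,0)=0. stock: 0 - 0 = 0. total_sold = 29
  Event 7 (sale 5): sell min(5,0)=0. stock: 0 - 0 = 0. total_sold = 29
  Event 8 (sale 17): sell min(17,0)=0. stock: 0 - 0 = 0. total_sold = 29
  Event 9 (sale 11): sell min(11,0)=0. stock: 0 - 0 = 0. total_sold = 29
  Event 10 (sale 18): sell min(18,0)=0. stock: 0 - 0 = 0. total_sold = 29
Final: stock = 0, total_sold = 29

Checking against threshold 6:
  After event 1: stock=18 > 6
  After event 2: stock=0 <= 6 -> ALERT
  After event 3: stock=0 <= 6 -> ALERT
  After event 4: stock=0 <= 6 -> ALERT
  After event 5: stock=0 <= 6 -> ALERT
  After event 6: stock=0 <= 6 -> ALERT
  After event 7: stock=0 <= 6 -> ALERT
  After event 8: stock=0 <= 6 -> ALERT
  After event 9: stock=0 <= 6 -> ALERT
  After event 10: stock=0 <= 6 -> ALERT
Alert events: [2, 3, 4, 5, 6, 7, 8, 9, 10]. Count = 9

Answer: 9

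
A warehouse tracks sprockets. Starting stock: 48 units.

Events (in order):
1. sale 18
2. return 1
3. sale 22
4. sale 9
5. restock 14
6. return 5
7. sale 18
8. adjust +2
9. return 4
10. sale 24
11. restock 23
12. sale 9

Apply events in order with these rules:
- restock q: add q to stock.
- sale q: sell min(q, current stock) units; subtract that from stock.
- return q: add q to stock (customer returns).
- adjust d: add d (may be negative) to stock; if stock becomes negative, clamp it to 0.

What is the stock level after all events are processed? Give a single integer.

Answer: 14

Derivation:
Processing events:
Start: stock = 48
  Event 1 (sale 18): sell min(18,48)=18. stock: 48 - 18 = 30. total_sold = 18
  Event 2 (return 1): 30 + 1 = 31
  Event 3 (sale 22): sell min(22,31)=22. stock: 31 - 22 = 9. total_sold = 40
  Event 4 (sale 9): sell min(9,9)=9. stock: 9 - 9 = 0. total_sold = 49
  Event 5 (restock 14): 0 + 14 = 14
  Event 6 (return 5): 14 + 5 = 19
  Event 7 (sale 18): sell min(18,19)=18. stock: 19 - 18 = 1. total_sold = 67
  Event 8 (adjust +2): 1 + 2 = 3
  Event 9 (return 4): 3 + 4 = 7
  Event 10 (sale 24): sell min(24,7)=7. stock: 7 - 7 = 0. total_sold = 74
  Event 11 (restock 23): 0 + 23 = 23
  Event 12 (sale 9): sell min(9,23)=9. stock: 23 - 9 = 14. total_sold = 83
Final: stock = 14, total_sold = 83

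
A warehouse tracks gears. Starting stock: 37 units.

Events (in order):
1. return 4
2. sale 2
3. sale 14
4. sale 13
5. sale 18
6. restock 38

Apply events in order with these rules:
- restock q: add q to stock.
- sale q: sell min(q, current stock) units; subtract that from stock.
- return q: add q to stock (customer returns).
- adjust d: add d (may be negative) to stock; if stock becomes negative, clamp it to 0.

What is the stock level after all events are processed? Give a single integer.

Processing events:
Start: stock = 37
  Event 1 (return 4): 37 + 4 = 41
  Event 2 (sale 2): sell min(2,41)=2. stock: 41 - 2 = 39. total_sold = 2
  Event 3 (sale 14): sell min(14,39)=14. stock: 39 - 14 = 25. total_sold = 16
  Event 4 (sale 13): sell min(13,25)=13. stock: 25 - 13 = 12. total_sold = 29
  Event 5 (sale 18): sell min(18,12)=12. stock: 12 - 12 = 0. total_sold = 41
  Event 6 (restock 38): 0 + 38 = 38
Final: stock = 38, total_sold = 41

Answer: 38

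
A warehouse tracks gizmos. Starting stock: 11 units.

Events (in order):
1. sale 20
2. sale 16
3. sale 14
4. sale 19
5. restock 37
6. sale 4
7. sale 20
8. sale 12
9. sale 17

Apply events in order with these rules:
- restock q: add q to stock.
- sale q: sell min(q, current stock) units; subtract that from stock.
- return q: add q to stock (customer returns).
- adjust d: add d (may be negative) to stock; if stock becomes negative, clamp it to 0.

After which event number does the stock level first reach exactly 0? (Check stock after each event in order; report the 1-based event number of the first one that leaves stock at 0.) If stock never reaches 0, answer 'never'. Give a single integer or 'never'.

Answer: 1

Derivation:
Processing events:
Start: stock = 11
  Event 1 (sale 20): sell min(20,11)=11. stock: 11 - 11 = 0. total_sold = 11
  Event 2 (sale 16): sell min(16,0)=0. stock: 0 - 0 = 0. total_sold = 11
  Event 3 (sale 14): sell min(14,0)=0. stock: 0 - 0 = 0. total_sold = 11
  Event 4 (sale 19): sell min(19,0)=0. stock: 0 - 0 = 0. total_sold = 11
  Event 5 (restock 37): 0 + 37 = 37
  Event 6 (sale 4): sell min(4,37)=4. stock: 37 - 4 = 33. total_sold = 15
  Event 7 (sale 20): sell min(20,33)=20. stock: 33 - 20 = 13. total_sold = 35
  Event 8 (sale 12): sell min(12,13)=12. stock: 13 - 12 = 1. total_sold = 47
  Event 9 (sale 17): sell min(17,1)=1. stock: 1 - 1 = 0. total_sold = 48
Final: stock = 0, total_sold = 48

First zero at event 1.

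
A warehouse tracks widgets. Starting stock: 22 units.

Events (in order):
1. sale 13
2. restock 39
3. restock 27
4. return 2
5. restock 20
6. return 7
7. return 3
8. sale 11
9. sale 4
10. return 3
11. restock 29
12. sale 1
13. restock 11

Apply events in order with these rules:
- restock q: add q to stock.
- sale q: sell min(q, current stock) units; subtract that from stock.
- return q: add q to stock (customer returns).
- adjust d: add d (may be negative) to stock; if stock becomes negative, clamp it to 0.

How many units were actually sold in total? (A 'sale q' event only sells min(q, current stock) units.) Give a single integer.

Processing events:
Start: stock = 22
  Event 1 (sale 13): sell min(13,22)=13. stock: 22 - 13 = 9. total_sold = 13
  Event 2 (restock 39): 9 + 39 = 48
  Event 3 (restock 27): 48 + 27 = 75
  Event 4 (return 2): 75 + 2 = 77
  Event 5 (restock 20): 77 + 20 = 97
  Event 6 (return 7): 97 + 7 = 104
  Event 7 (return 3): 104 + 3 = 107
  Event 8 (sale 11): sell min(11,107)=11. stock: 107 - 11 = 96. total_sold = 24
  Event 9 (sale 4): sell min(4,96)=4. stock: 96 - 4 = 92. total_sold = 28
  Event 10 (return 3): 92 + 3 = 95
  Event 11 (restock 29): 95 + 29 = 124
  Event 12 (sale 1): sell min(1,124)=1. stock: 124 - 1 = 123. total_sold = 29
  Event 13 (restock 11): 123 + 11 = 134
Final: stock = 134, total_sold = 29

Answer: 29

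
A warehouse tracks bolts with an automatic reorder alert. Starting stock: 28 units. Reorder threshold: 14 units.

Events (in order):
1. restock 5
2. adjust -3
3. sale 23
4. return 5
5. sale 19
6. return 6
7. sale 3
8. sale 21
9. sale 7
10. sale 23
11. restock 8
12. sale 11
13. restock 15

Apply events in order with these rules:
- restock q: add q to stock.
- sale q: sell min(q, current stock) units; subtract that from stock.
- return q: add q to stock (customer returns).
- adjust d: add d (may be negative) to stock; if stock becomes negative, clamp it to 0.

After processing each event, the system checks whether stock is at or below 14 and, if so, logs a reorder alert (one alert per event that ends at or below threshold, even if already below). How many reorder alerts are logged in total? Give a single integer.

Answer: 10

Derivation:
Processing events:
Start: stock = 28
  Event 1 (restock 5): 28 + 5 = 33
  Event 2 (adjust -3): 33 + -3 = 30
  Event 3 (sale 23): sell min(23,30)=23. stock: 30 - 23 = 7. total_sold = 23
  Event 4 (return 5): 7 + 5 = 12
  Event 5 (sale 19): sell min(19,12)=12. stock: 12 - 12 = 0. total_sold = 35
  Event 6 (return 6): 0 + 6 = 6
  Event 7 (sale 3): sell min(3,6)=3. stock: 6 - 3 = 3. total_sold = 38
  Event 8 (sale 21): sell min(21,3)=3. stock: 3 - 3 = 0. total_sold = 41
  Event 9 (sale 7): sell min(7,0)=0. stock: 0 - 0 = 0. total_sold = 41
  Event 10 (sale 23): sell min(23,0)=0. stock: 0 - 0 = 0. total_sold = 41
  Event 11 (restock 8): 0 + 8 = 8
  Event 12 (sale 11): sell min(11,8)=8. stock: 8 - 8 = 0. total_sold = 49
  Event 13 (restock 15): 0 + 15 = 15
Final: stock = 15, total_sold = 49

Checking against threshold 14:
  After event 1: stock=33 > 14
  After event 2: stock=30 > 14
  After event 3: stock=7 <= 14 -> ALERT
  After event 4: stock=12 <= 14 -> ALERT
  After event 5: stock=0 <= 14 -> ALERT
  After event 6: stock=6 <= 14 -> ALERT
  After event 7: stock=3 <= 14 -> ALERT
  After event 8: stock=0 <= 14 -> ALERT
  After event 9: stock=0 <= 14 -> ALERT
  After event 10: stock=0 <= 14 -> ALERT
  After event 11: stock=8 <= 14 -> ALERT
  After event 12: stock=0 <= 14 -> ALERT
  After event 13: stock=15 > 14
Alert events: [3, 4, 5, 6, 7, 8, 9, 10, 11, 12]. Count = 10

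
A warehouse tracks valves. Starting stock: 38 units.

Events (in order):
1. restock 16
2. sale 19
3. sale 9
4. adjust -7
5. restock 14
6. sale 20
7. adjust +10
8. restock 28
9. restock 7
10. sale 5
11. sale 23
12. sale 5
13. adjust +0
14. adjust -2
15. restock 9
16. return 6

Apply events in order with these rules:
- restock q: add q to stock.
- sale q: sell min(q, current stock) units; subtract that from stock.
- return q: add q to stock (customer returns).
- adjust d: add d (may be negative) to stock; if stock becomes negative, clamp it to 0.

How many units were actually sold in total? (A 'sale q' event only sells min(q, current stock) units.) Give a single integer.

Processing events:
Start: stock = 38
  Event 1 (restock 16): 38 + 16 = 54
  Event 2 (sale 19): sell min(19,54)=19. stock: 54 - 19 = 35. total_sold = 19
  Event 3 (sale 9): sell min(9,35)=9. stock: 35 - 9 = 26. total_sold = 28
  Event 4 (adjust -7): 26 + -7 = 19
  Event 5 (restock 14): 19 + 14 = 33
  Event 6 (sale 20): sell min(20,33)=20. stock: 33 - 20 = 13. total_sold = 48
  Event 7 (adjust +10): 13 + 10 = 23
  Event 8 (restock 28): 23 + 28 = 51
  Event 9 (restock 7): 51 + 7 = 58
  Event 10 (sale 5): sell min(5,58)=5. stock: 58 - 5 = 53. total_sold = 53
  Event 11 (sale 23): sell min(23,53)=23. stock: 53 - 23 = 30. total_sold = 76
  Event 12 (sale 5): sell min(5,30)=5. stock: 30 - 5 = 25. total_sold = 81
  Event 13 (adjust +0): 25 + 0 = 25
  Event 14 (adjust -2): 25 + -2 = 23
  Event 15 (restock 9): 23 + 9 = 32
  Event 16 (return 6): 32 + 6 = 38
Final: stock = 38, total_sold = 81

Answer: 81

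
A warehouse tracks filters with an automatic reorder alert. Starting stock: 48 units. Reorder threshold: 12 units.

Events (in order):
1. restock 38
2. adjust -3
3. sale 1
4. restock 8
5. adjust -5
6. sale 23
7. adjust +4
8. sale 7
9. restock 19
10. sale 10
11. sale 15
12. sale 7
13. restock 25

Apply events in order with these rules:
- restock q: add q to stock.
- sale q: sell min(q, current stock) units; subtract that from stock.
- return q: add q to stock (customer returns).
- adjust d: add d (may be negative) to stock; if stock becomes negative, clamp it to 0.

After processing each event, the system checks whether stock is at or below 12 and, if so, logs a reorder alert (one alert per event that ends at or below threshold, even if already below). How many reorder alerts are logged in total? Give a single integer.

Answer: 0

Derivation:
Processing events:
Start: stock = 48
  Event 1 (restock 38): 48 + 38 = 86
  Event 2 (adjust -3): 86 + -3 = 83
  Event 3 (sale 1): sell min(1,83)=1. stock: 83 - 1 = 82. total_sold = 1
  Event 4 (restock 8): 82 + 8 = 90
  Event 5 (adjust -5): 90 + -5 = 85
  Event 6 (sale 23): sell min(23,85)=23. stock: 85 - 23 = 62. total_sold = 24
  Event 7 (adjust +4): 62 + 4 = 66
  Event 8 (sale 7): sell min(7,66)=7. stock: 66 - 7 = 59. total_sold = 31
  Event 9 (restock 19): 59 + 19 = 78
  Event 10 (sale 10): sell min(10,78)=10. stock: 78 - 10 = 68. total_sold = 41
  Event 11 (sale 15): sell min(15,68)=15. stock: 68 - 15 = 53. total_sold = 56
  Event 12 (sale 7): sell min(7,53)=7. stock: 53 - 7 = 46. total_sold = 63
  Event 13 (restock 25): 46 + 25 = 71
Final: stock = 71, total_sold = 63

Checking against threshold 12:
  After event 1: stock=86 > 12
  After event 2: stock=83 > 12
  After event 3: stock=82 > 12
  After event 4: stock=90 > 12
  After event 5: stock=85 > 12
  After event 6: stock=62 > 12
  After event 7: stock=66 > 12
  After event 8: stock=59 > 12
  After event 9: stock=78 > 12
  After event 10: stock=68 > 12
  After event 11: stock=53 > 12
  After event 12: stock=46 > 12
  After event 13: stock=71 > 12
Alert events: []. Count = 0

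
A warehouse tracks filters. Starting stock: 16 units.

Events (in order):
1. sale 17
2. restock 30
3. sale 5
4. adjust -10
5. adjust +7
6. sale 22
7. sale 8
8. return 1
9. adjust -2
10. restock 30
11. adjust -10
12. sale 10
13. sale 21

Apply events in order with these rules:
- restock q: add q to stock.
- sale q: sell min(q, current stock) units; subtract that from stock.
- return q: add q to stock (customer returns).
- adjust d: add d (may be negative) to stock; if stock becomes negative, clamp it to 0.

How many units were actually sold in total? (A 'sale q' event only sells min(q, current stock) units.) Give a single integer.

Processing events:
Start: stock = 16
  Event 1 (sale 17): sell min(17,16)=16. stock: 16 - 16 = 0. total_sold = 16
  Event 2 (restock 30): 0 + 30 = 30
  Event 3 (sale 5): sell min(5,30)=5. stock: 30 - 5 = 25. total_sold = 21
  Event 4 (adjust -10): 25 + -10 = 15
  Event 5 (adjust +7): 15 + 7 = 22
  Event 6 (sale 22): sell min(22,22)=22. stock: 22 - 22 = 0. total_sold = 43
  Event 7 (sale 8): sell min(8,0)=0. stock: 0 - 0 = 0. total_sold = 43
  Event 8 (return 1): 0 + 1 = 1
  Event 9 (adjust -2): 1 + -2 = 0 (clamped to 0)
  Event 10 (restock 30): 0 + 30 = 30
  Event 11 (adjust -10): 30 + -10 = 20
  Event 12 (sale 10): sell min(10,20)=10. stock: 20 - 10 = 10. total_sold = 53
  Event 13 (sale 21): sell min(21,10)=10. stock: 10 - 10 = 0. total_sold = 63
Final: stock = 0, total_sold = 63

Answer: 63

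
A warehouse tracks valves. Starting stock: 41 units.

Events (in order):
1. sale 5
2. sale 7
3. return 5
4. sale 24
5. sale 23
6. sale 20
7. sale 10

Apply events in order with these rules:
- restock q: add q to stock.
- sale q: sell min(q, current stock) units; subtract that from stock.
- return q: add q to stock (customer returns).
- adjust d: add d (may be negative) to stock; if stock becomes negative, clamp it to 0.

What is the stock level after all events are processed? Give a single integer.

Answer: 0

Derivation:
Processing events:
Start: stock = 41
  Event 1 (sale 5): sell min(5,41)=5. stock: 41 - 5 = 36. total_sold = 5
  Event 2 (sale 7): sell min(7,36)=7. stock: 36 - 7 = 29. total_sold = 12
  Event 3 (return 5): 29 + 5 = 34
  Event 4 (sale 24): sell min(24,34)=24. stock: 34 - 24 = 10. total_sold = 36
  Event 5 (sale 23): sell min(23,10)=10. stock: 10 - 10 = 0. total_sold = 46
  Event 6 (sale 20): sell min(20,0)=0. stock: 0 - 0 = 0. total_sold = 46
  Event 7 (sale 10): sell min(10,0)=0. stock: 0 - 0 = 0. total_sold = 46
Final: stock = 0, total_sold = 46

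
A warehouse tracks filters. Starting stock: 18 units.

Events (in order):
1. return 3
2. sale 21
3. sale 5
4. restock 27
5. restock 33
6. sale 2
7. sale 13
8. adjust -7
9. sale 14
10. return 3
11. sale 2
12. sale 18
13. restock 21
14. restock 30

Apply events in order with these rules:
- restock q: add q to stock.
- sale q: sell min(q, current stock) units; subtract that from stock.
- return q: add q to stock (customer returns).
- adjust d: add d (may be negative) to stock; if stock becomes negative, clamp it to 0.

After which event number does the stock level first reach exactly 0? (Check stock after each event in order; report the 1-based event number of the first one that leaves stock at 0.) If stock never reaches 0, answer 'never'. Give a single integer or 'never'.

Processing events:
Start: stock = 18
  Event 1 (return 3): 18 + 3 = 21
  Event 2 (sale 21): sell min(21,21)=21. stock: 21 - 21 = 0. total_sold = 21
  Event 3 (sale 5): sell min(5,0)=0. stock: 0 - 0 = 0. total_sold = 21
  Event 4 (restock 27): 0 + 27 = 27
  Event 5 (restock 33): 27 + 33 = 60
  Event 6 (sale 2): sell min(2,60)=2. stock: 60 - 2 = 58. total_sold = 23
  Event 7 (sale 13): sell min(13,58)=13. stock: 58 - 13 = 45. total_sold = 36
  Event 8 (adjust -7): 45 + -7 = 38
  Event 9 (sale 14): sell min(14,38)=14. stock: 38 - 14 = 24. total_sold = 50
  Event 10 (return 3): 24 + 3 = 27
  Event 11 (sale 2): sell min(2,27)=2. stock: 27 - 2 = 25. total_sold = 52
  Event 12 (sale 18): sell min(18,25)=18. stock: 25 - 18 = 7. total_sold = 70
  Event 13 (restock 21): 7 + 21 = 28
  Event 14 (restock 30): 28 + 30 = 58
Final: stock = 58, total_sold = 70

First zero at event 2.

Answer: 2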